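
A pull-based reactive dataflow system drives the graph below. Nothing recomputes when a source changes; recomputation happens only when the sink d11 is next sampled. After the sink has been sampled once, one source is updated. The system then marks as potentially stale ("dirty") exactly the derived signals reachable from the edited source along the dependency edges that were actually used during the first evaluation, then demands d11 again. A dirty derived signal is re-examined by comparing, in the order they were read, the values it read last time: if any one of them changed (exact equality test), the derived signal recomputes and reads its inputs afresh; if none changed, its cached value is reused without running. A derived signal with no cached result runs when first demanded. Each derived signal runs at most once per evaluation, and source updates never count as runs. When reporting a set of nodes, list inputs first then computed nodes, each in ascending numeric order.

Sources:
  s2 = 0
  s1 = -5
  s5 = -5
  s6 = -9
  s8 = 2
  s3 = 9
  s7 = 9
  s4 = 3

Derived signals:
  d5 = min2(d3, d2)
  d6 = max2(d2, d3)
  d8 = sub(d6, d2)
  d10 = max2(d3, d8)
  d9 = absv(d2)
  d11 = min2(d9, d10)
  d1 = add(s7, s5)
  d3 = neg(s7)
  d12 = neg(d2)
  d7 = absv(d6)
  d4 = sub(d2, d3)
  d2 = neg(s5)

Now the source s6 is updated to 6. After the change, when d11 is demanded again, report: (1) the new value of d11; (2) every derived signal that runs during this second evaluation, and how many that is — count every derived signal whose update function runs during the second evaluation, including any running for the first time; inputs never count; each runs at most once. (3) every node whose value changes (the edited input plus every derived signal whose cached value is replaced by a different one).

First evaluation (everything demanded from the output):
  d2 = neg(-5) = 5
  d3 = neg(9) = -9
  d6 = max2(5, -9) = 5
  d8 = sub(5, 5) = 0
  d9 = absv(5) = 5
  d10 = max2(-9, 0) = 0
  d11 = min2(5, 0) = 0

Propagation after the edit:
  s6 feeds no computation that the output demands — nothing is marked dirty and nothing runs.

Key observation: s6 is never demanded by the output, so the edit triggers no recomputation at all.

New value of d11: 0.
Derived signals that run: none — 0 in total.
Values that change: s6.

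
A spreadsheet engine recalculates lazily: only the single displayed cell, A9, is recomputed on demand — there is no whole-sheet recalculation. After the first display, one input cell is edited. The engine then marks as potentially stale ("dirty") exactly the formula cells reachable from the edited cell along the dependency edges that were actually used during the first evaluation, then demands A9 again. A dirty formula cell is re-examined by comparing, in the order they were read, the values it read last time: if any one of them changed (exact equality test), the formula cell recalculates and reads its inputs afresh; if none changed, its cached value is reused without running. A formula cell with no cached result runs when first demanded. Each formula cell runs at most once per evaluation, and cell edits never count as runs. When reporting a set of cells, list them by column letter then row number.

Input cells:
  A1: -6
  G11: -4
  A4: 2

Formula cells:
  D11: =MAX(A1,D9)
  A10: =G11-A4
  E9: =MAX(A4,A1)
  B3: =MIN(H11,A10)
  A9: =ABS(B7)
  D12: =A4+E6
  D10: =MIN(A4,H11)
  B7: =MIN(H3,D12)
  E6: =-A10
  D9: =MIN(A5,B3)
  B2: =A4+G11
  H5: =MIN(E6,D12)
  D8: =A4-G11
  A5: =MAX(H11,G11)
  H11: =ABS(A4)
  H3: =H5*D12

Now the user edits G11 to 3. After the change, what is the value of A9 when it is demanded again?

First evaluation (everything demanded from the output):
  A10 = -4 - 2 = -6
  E6 = -(-6) = 6
  D12 = 2 + 6 = 8
  H5 = MIN(6, 8) = 6
  H3 = 6 * 8 = 48
  B7 = MIN(48, 8) = 8
  A9 = ABS(8) = 8

Propagation after the edit:
  A10: runs — G11 -4->3; result 1.
  E6: runs — A10 -6->1; result -1.
  D12: runs — E6 6->-1; result 1.
  H5: runs — E6 6->-1; D12 8->1; result -1.
  H3: runs — H5 6->-1; D12 8->1; result -1.
  B7: runs — H3 48->-1; D12 8->1; result -1.
  A9: runs — B7 8->-1; result 1.

New value of A9: 1.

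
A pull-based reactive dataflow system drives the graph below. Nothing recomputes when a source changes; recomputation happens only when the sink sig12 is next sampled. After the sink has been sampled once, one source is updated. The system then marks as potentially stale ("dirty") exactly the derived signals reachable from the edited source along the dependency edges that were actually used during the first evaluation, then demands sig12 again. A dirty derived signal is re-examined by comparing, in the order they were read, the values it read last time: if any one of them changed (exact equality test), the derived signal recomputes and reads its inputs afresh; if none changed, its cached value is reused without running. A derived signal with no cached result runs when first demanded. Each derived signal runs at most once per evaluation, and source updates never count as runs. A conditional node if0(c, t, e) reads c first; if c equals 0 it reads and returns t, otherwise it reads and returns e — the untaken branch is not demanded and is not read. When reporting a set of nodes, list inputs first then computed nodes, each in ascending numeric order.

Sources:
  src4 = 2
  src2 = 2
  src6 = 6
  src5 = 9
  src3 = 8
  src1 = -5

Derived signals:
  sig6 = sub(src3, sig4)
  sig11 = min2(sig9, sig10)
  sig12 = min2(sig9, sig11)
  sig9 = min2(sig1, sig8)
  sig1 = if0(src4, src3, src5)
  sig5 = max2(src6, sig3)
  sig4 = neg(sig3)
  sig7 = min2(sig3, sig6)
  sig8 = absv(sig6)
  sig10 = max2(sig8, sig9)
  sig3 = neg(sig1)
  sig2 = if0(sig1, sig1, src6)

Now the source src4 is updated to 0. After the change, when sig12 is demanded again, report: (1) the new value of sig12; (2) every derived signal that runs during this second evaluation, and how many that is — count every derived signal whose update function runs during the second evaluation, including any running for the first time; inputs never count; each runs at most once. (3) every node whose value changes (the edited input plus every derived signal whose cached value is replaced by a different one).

First evaluation (everything demanded from the output):
  sig1 = if0(src4=2 -> else branch src5) = 9
  sig3 = neg(9) = -9
  sig4 = neg(-9) = 9
  sig6 = sub(8, 9) = -1
  sig8 = absv(-1) = 1
  sig9 = min2(9, 1) = 1
  sig10 = max2(1, 1) = 1
  sig11 = min2(1, 1) = 1
  sig12 = min2(1, 1) = 1

Propagation after the edit:
  sig1: runs — src4 2->0; result 8.
  sig3: runs — sig1 9->8; result -8.
  sig4: runs — sig3 -9->-8; result 8.
  sig6: runs — sig4 9->8; result 0.
  sig8: runs — sig6 -1->0; result 0.
  sig9: runs — sig1 9->8; sig8 1->0; result 0.
  sig10: runs — sig8 1->0; sig9 1->0; result 0.
  sig11: runs — sig9 1->0; sig10 1->0; result 0.
  sig12: runs — sig9 1->0; sig11 1->0; result 0.

New value of sig12: 0.
Derived signals that run: sig1, sig3, sig4, sig6, sig8, sig9, sig10, sig11, sig12 — 9 in total.
Values that change: src4, sig1, sig3, sig4, sig6, sig8, sig9, sig10, sig11, sig12.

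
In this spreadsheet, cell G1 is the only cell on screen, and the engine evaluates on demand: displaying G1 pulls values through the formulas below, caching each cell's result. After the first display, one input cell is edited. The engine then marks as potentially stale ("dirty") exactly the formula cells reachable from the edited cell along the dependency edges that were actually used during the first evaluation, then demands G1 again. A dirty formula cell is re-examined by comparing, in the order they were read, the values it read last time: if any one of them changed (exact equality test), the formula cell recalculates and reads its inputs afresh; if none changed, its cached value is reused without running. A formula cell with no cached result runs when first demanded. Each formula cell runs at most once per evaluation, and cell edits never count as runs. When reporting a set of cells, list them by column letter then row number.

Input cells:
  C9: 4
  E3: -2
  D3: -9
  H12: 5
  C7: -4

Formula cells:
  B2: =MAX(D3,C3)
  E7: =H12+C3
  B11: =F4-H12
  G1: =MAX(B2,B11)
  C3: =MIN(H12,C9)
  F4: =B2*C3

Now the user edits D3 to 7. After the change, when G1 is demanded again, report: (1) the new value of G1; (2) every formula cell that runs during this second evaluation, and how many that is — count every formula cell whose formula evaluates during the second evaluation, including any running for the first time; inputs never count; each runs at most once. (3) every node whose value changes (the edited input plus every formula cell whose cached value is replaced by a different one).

G1 now evaluates to 23.
Run set: B2, B11, F4, G1 (4 run).
Changed values: B2, B11, D3, F4, G1.

Initial pass — values computed on the first demand:
  C3 = MIN(5, 4) = 4
  B2 = MAX(-9, 4) = 4
  F4 = 4 * 4 = 16
  B11 = 16 - 5 = 11
  G1 = MAX(4, 11) = 11

Second demand — change propagation:
  B2: re-runs because D3 -9->7; new result 7.
  F4: re-runs because B2 4->7; new result 28.
  B11: re-runs because F4 16->28; new result 23.
  G1: re-runs because B2 4->7; B11 11->23; new result 23.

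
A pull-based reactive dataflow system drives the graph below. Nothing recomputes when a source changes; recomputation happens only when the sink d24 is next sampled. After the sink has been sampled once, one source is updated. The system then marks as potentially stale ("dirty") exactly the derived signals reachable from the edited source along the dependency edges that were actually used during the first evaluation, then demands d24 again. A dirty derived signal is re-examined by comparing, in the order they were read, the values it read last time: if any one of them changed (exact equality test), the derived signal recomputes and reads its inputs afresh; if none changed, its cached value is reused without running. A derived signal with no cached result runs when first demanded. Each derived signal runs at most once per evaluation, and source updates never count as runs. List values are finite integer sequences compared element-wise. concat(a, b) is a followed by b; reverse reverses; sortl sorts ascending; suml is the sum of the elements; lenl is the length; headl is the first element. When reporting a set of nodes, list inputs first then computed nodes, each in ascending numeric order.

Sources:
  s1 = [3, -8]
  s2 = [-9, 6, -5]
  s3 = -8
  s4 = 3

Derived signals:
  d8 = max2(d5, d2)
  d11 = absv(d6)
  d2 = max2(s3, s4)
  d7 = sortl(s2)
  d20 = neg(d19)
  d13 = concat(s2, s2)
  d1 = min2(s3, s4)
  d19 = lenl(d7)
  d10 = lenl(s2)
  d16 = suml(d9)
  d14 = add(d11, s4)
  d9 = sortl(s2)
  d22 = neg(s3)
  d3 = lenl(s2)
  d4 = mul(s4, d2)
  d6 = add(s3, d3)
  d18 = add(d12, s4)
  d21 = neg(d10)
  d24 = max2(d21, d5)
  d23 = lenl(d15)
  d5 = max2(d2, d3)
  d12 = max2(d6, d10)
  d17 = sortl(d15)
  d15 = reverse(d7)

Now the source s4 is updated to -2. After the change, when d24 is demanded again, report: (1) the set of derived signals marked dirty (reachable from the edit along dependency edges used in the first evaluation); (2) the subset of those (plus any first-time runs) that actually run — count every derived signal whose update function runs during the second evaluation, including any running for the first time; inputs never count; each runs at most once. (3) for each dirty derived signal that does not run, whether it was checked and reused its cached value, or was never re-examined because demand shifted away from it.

First evaluation (everything demanded from the output):
  d2 = max2(-8, 3) = 3
  d3 = lenl([-9, 6, -5]) = 3
  d5 = max2(3, 3) = 3
  d10 = lenl([-9, 6, -5]) = 3
  d21 = neg(3) = -3
  d24 = max2(-3, 3) = 3

Propagation after the edit:
  d2: runs — s4 3->-2; result -2.
  d5: runs — d2 3->-2; result 3 (same value as before).
  d24: checked — values it read are unchanged (d21 unchanged, d5 unchanged); reused cached 3 without running.

Key observation: the change is absorbed at d5 — it re-runs but produces the same value, and the output's value is unchanged.

Marked dirty: d2, d5, d24.
Derived signals that run: d2, d5 — 2 in total.
Checked but reused from cache: d24.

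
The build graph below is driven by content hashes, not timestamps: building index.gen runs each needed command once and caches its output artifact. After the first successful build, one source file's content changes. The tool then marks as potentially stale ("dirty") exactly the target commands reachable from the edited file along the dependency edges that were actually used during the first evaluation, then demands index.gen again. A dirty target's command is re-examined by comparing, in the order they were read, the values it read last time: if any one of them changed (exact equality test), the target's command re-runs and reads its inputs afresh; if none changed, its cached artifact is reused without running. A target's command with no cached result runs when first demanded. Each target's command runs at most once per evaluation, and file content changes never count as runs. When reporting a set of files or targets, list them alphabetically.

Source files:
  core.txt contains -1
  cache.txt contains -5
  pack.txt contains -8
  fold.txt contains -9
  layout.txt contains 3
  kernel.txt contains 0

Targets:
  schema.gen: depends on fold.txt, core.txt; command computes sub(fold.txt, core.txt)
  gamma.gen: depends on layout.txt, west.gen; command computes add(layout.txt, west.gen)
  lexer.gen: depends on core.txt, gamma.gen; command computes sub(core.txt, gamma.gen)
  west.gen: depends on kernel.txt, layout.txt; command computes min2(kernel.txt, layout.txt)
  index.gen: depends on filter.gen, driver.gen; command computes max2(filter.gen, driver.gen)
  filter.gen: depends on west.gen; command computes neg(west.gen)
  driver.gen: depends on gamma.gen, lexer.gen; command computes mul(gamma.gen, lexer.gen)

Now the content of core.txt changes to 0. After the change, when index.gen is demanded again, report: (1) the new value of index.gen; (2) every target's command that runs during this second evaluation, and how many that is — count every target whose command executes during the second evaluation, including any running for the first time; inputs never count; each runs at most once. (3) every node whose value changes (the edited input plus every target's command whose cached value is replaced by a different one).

index.gen now evaluates to 0.
Run set: driver.gen, index.gen, lexer.gen (3 run).
Changed values: core.txt, driver.gen, lexer.gen.

Initial pass — values computed on the first demand:
  west.gen = min2(0, 3) = 0
  filter.gen = neg(0) = 0
  gamma.gen = add(3, 0) = 3
  lexer.gen = sub(-1, 3) = -4
  driver.gen = mul(3, -4) = -12
  index.gen = max2(0, -12) = 0

Second demand — change propagation:
  lexer.gen: re-runs because core.txt -1->0; new result -3.
  driver.gen: re-runs because lexer.gen -4->-3; new result -9.
  index.gen: re-runs because driver.gen -12->-9; new result 0 (unchanged).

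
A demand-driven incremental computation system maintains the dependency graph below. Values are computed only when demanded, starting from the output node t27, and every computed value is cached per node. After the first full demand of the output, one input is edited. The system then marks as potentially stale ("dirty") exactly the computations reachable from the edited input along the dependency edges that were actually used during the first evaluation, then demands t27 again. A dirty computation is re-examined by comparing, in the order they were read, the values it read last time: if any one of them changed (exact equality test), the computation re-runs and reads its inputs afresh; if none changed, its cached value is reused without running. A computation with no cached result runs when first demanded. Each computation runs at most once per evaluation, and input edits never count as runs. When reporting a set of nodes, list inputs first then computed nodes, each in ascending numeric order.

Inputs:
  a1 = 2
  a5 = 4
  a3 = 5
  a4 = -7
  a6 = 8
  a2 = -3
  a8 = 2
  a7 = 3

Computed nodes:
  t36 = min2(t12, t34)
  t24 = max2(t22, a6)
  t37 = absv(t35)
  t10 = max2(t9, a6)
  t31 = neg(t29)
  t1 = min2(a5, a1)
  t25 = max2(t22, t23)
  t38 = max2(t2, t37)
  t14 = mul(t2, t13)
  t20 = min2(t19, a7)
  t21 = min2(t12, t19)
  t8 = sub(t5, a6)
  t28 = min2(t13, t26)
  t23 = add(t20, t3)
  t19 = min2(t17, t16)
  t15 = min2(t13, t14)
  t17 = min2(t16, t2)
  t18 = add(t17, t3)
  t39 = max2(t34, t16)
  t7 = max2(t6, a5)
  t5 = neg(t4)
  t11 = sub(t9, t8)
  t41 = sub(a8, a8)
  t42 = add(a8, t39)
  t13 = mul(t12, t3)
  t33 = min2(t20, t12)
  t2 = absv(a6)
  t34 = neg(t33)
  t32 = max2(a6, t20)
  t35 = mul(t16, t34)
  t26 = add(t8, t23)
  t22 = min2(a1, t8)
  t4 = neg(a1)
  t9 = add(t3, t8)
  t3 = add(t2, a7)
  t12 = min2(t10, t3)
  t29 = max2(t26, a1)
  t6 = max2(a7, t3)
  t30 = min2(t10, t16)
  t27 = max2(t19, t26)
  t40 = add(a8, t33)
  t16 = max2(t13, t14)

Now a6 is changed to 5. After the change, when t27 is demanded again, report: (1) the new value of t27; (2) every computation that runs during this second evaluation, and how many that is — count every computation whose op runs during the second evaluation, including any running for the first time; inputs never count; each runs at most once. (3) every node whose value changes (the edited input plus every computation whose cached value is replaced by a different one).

New value of t27: 8.
Computations that run: t2, t3, t8, t9, t10, t12, t13, t14, t16, t17, t19, t20, t23, t26, t27 — 15 in total.
Values that change: a6, t2, t3, t8, t10, t12, t13, t14, t16, t17, t19, t23.

First evaluation (everything demanded from the output):
  t2 = absv(8) = 8
  t3 = add(8, 3) = 11
  t4 = neg(2) = -2
  t5 = neg(-2) = 2
  t8 = sub(2, 8) = -6
  t9 = add(11, -6) = 5
  t10 = max2(5, 8) = 8
  t12 = min2(8, 11) = 8
  t13 = mul(8, 11) = 88
  t14 = mul(8, 88) = 704
  t16 = max2(88, 704) = 704
  t17 = min2(704, 8) = 8
  t19 = min2(8, 704) = 8
  t20 = min2(8, 3) = 3
  t23 = add(3, 11) = 14
  t26 = add(-6, 14) = 8
  t27 = max2(8, 8) = 8

Propagation after the edit:
  t2: runs — a6 8->5; result 5.
  t3: runs — t2 8->5; result 8.
  t8: runs — a6 8->5; result -3.
  t9: runs — t3 11->8; t8 -6->-3; result 5 (same value as before).
  t10: runs — a6 8->5; result 5.
  t12: runs — t10 8->5; t3 11->8; result 5.
  t13: runs — t12 8->5; t3 11->8; result 40.
  t14: runs — t2 8->5; t13 88->40; result 200.
  t16: runs — t13 88->40; t14 704->200; result 200.
  t17: runs — t16 704->200; t2 8->5; result 5.
  t19: runs — t17 8->5; t16 704->200; result 5.
  t20: runs — t19 8->5; result 3 (same value as before).
  t23: runs — t3 11->8; result 11.
  t26: runs — t8 -6->-3; t23 14->11; result 8 (same value as before).
  t27: runs — t19 8->5; result 8 (same value as before).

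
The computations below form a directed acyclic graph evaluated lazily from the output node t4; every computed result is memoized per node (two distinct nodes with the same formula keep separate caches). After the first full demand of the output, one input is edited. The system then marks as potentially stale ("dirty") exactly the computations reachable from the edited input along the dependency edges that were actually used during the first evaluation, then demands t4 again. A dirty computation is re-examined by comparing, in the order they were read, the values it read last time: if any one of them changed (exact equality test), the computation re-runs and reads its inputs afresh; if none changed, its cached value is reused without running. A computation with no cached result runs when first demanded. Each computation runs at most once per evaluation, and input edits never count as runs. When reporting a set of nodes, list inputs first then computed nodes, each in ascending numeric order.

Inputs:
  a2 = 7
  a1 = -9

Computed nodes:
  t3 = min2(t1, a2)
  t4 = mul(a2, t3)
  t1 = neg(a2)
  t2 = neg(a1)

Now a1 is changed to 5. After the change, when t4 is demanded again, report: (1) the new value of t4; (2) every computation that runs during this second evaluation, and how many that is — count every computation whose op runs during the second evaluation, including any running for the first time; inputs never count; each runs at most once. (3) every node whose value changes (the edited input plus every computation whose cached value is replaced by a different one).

Demanding t4 again yields -49.
0 computations run: none.
The nodes whose values change: a1.
Note the shortcut — a1 feeds only undemanded nodes, so no recomputation happens.

First demand of the output computes:
  t1 = neg(7) = -7
  t3 = min2(-7, 7) = -7
  t4 = mul(7, -7) = -49

After the edit, cleaning proceeds:
  a1 only reaches undemanded nodes; the second demand re-runs nothing.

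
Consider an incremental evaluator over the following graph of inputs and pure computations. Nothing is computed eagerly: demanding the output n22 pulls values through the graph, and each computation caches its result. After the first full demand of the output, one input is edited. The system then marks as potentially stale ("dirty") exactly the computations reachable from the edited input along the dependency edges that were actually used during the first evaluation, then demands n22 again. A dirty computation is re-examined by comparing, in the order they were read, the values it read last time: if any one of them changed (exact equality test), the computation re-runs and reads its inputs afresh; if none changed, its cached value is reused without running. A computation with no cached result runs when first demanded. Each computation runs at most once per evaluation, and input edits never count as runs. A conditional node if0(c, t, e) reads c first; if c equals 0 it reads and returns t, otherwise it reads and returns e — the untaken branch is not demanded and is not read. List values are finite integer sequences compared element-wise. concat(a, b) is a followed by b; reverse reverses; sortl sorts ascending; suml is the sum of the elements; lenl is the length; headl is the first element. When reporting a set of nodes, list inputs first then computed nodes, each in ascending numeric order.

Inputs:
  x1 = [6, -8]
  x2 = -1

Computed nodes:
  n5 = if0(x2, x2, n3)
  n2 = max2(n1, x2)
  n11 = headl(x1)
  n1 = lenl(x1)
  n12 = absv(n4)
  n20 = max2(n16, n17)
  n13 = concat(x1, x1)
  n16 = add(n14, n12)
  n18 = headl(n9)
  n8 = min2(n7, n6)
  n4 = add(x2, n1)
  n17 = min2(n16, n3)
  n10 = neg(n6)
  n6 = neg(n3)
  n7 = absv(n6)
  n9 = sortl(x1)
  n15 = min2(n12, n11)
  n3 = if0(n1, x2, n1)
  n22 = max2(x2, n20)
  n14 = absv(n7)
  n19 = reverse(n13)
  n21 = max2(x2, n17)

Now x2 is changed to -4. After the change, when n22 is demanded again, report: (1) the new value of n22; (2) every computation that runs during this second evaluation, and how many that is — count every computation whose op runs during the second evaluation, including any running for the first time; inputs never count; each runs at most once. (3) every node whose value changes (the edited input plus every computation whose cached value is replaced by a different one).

n22 now evaluates to 4.
Run set: n4, n12, n16, n17, n20, n22 (6 run).
Changed values: x2, n4, n12, n16, n20, n22.

Initial pass — values computed on the first demand:
  n1 = lenl([6, -8]) = 2
  n3 = if0(n1=2 -> else branch n1) = 2
  n4 = add(-1, 2) = 1
  n6 = neg(2) = -2
  n7 = absv(-2) = 2
  n12 = absv(1) = 1
  n14 = absv(2) = 2
  n16 = add(2, 1) = 3
  n17 = min2(3, 2) = 2
  n20 = max2(3, 2) = 3
  n22 = max2(-1, 3) = 3

Second demand — change propagation:
  n4: re-runs because x2 -1->-4; new result -2.
  n12: re-runs because n4 1->-2; new result 2.
  n16: re-runs because n12 1->2; new result 4.
  n17: re-runs because n16 3->4; new result 2 (unchanged).
  n20: re-runs because n16 3->4; new result 4.
  n22: re-runs because x2 -1->-4; n20 3->4; new result 4.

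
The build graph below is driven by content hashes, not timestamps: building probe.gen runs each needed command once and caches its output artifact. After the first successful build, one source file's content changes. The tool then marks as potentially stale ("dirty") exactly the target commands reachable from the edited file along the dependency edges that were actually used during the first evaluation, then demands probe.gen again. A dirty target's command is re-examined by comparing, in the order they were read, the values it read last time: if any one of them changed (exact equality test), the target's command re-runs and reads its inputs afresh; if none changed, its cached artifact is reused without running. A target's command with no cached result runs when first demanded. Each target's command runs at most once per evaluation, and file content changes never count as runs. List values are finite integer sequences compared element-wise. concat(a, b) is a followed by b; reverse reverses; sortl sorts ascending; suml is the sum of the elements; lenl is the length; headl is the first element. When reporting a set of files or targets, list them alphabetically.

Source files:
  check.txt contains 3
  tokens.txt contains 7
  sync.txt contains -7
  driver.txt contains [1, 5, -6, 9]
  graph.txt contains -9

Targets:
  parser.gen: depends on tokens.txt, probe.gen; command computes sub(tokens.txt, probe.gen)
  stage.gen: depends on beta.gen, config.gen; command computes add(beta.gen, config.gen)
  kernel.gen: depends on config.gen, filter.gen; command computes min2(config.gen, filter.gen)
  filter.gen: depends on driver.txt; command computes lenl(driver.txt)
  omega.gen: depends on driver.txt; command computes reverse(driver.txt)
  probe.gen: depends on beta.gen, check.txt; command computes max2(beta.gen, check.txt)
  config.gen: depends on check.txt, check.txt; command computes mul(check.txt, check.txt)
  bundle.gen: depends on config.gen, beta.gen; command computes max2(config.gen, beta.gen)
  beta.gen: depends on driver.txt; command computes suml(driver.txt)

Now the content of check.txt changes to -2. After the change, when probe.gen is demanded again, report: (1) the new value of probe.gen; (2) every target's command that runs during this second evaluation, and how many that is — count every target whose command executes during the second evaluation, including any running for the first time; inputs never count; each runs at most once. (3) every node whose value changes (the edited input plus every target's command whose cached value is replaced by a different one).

probe.gen now evaluates to 9.
Run set: probe.gen (1 run).
Changed values: check.txt.

Initial pass — values computed on the first demand:
  beta.gen = suml([1, 5, -6, 9]) = 9
  probe.gen = max2(9, 3) = 9

Second demand — change propagation:
  probe.gen: re-runs because check.txt 3->-2; new result 9 (unchanged).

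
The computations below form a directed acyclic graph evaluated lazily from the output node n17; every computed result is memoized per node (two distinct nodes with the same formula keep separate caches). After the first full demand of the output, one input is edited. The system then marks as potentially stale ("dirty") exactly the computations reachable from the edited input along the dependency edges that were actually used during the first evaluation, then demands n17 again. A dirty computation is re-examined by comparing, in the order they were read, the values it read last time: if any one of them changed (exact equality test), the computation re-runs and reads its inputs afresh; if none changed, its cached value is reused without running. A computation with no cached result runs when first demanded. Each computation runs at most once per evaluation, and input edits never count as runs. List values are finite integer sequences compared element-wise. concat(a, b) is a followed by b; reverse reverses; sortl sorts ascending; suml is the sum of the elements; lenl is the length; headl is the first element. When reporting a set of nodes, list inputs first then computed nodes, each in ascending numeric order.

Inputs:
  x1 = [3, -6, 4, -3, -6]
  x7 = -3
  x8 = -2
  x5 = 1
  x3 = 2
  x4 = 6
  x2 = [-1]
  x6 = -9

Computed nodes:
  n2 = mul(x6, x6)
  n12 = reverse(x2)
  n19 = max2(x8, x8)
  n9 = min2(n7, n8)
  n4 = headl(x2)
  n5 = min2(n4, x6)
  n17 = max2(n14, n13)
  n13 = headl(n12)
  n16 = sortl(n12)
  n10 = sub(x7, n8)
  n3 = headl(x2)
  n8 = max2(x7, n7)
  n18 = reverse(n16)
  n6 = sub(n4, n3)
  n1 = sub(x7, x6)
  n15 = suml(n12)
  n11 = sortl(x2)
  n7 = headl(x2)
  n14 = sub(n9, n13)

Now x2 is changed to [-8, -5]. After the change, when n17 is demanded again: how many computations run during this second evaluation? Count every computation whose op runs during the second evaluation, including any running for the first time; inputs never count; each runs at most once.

7 computations run: n7, n8, n9, n12, n13, n14, n17.

First demand of the output computes:
  n7 = headl([-1]) = -1
  n8 = max2(-3, -1) = -1
  n9 = min2(-1, -1) = -1
  n12 = reverse([-1]) = [-1]
  n13 = headl([-1]) = -1
  n14 = sub(-1, -1) = 0
  n17 = max2(0, -1) = 0

After the edit, cleaning proceeds:
  n7: a read changed (x2 [-1]->[-8, -5]) — executes, giving -8.
  n8: a read changed (n7 -1->-8) — executes, giving -3.
  n9: a read changed (n7 -1->-8; n8 -1->-3) — executes, giving -8.
  n12: a read changed (x2 [-1]->[-8, -5]) — executes, giving [-5, -8].
  n13: a read changed (n12 [-1]->[-5, -8]) — executes, giving -5.
  n14: a read changed (n9 -1->-8; n13 -1->-5) — executes, giving -3.
  n17: a read changed (n14 0->-3; n13 -1->-5) — executes, giving -3.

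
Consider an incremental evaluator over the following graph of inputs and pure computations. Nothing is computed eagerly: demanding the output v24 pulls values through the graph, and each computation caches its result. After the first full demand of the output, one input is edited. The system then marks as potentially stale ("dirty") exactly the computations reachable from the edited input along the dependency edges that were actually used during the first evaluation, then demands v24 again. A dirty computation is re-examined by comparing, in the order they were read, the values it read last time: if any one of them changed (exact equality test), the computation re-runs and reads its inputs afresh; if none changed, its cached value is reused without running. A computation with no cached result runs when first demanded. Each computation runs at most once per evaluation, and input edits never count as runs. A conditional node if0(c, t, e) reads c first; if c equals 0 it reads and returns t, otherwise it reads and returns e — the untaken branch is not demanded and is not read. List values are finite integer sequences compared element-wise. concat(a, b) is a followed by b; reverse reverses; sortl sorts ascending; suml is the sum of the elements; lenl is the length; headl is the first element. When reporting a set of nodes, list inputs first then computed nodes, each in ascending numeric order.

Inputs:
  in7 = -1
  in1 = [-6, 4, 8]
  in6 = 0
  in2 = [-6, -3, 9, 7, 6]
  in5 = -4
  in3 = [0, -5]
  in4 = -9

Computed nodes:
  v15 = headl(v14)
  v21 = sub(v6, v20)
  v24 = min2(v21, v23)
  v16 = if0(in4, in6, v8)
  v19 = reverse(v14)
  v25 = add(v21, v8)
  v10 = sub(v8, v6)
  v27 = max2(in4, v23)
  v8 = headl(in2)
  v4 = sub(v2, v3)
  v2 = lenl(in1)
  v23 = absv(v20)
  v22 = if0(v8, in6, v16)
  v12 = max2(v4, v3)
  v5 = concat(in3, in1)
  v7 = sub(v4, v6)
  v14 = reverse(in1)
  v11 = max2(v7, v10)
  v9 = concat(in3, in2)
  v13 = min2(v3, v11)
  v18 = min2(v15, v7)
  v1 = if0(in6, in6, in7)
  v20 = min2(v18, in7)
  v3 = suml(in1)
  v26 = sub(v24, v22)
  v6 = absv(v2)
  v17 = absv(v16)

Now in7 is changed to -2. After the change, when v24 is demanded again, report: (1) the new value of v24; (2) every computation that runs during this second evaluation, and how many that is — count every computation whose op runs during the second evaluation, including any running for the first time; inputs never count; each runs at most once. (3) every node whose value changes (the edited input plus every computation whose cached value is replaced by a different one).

Initial pass — values computed on the first demand:
  v2 = lenl([-6, 4, 8]) = 3
  v3 = suml([-6, 4, 8]) = 6
  v4 = sub(3, 6) = -3
  v6 = absv(3) = 3
  v7 = sub(-3, 3) = -6
  v14 = reverse([-6, 4, 8]) = [8, 4, -6]
  v15 = headl([8, 4, -6]) = 8
  v18 = min2(8, -6) = -6
  v20 = min2(-6, -1) = -6
  v21 = sub(3, -6) = 9
  v23 = absv(-6) = 6
  v24 = min2(9, 6) = 6

Second demand — change propagation:
  v20: re-runs because in7 -1->-2; new result -6 (unchanged).
  v21: re-examined; everything it read last time is the same (v6 unchanged, v20 unchanged) — cache 9 kept, no run.
  v23: re-examined; everything it read last time is the same (v20 unchanged) — cache 6 kept, no run.
  v24: re-examined; everything it read last time is the same (v21 unchanged, v23 unchanged) — cache 6 kept, no run.

The important point: v20 recomputes to an identical value, and the output ends up unchanged.

v24 now evaluates to 6.
Run set: v20 (1 run).
Changed values: in7.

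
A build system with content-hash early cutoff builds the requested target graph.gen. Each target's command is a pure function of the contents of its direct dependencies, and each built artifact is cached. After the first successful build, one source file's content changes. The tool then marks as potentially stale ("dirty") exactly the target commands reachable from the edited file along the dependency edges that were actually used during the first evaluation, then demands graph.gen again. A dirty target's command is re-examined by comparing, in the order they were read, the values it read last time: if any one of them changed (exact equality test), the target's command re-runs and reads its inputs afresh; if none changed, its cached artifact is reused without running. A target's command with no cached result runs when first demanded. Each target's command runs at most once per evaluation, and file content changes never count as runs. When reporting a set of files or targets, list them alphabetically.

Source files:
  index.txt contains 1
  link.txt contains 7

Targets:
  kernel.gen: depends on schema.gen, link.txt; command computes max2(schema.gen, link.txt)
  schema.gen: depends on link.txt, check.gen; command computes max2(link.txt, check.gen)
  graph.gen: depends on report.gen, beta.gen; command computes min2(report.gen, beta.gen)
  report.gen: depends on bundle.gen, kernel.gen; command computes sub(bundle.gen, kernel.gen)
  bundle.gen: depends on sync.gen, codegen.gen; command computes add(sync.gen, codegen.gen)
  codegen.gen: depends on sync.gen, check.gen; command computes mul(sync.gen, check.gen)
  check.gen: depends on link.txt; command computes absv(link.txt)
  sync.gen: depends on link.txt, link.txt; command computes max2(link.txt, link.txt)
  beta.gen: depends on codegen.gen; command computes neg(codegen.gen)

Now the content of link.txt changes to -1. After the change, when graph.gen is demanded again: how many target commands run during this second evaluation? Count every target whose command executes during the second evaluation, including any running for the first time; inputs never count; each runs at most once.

Target commands that run: beta.gen, bundle.gen, check.gen, codegen.gen, graph.gen, kernel.gen, report.gen, schema.gen, sync.gen — 9 in total.

First evaluation (everything demanded from the output):
  check.gen = absv(7) = 7
  schema.gen = max2(7, 7) = 7
  kernel.gen = max2(7, 7) = 7
  sync.gen = max2(7, 7) = 7
  codegen.gen = mul(7, 7) = 49
  beta.gen = neg(49) = -49
  bundle.gen = add(7, 49) = 56
  report.gen = sub(56, 7) = 49
  graph.gen = min2(49, -49) = -49

Propagation after the edit:
  check.gen: runs — link.txt 7->-1; result 1.
  schema.gen: runs — link.txt 7->-1; check.gen 7->1; result 1.
  kernel.gen: runs — schema.gen 7->1; link.txt 7->-1; result 1.
  sync.gen: runs — link.txt 7->-1; link.txt 7->-1; result -1.
  codegen.gen: runs — sync.gen 7->-1; check.gen 7->1; result -1.
  beta.gen: runs — codegen.gen 49->-1; result 1.
  bundle.gen: runs — sync.gen 7->-1; codegen.gen 49->-1; result -2.
  report.gen: runs — bundle.gen 56->-2; kernel.gen 7->1; result -3.
  graph.gen: runs — report.gen 49->-3; beta.gen -49->1; result -3.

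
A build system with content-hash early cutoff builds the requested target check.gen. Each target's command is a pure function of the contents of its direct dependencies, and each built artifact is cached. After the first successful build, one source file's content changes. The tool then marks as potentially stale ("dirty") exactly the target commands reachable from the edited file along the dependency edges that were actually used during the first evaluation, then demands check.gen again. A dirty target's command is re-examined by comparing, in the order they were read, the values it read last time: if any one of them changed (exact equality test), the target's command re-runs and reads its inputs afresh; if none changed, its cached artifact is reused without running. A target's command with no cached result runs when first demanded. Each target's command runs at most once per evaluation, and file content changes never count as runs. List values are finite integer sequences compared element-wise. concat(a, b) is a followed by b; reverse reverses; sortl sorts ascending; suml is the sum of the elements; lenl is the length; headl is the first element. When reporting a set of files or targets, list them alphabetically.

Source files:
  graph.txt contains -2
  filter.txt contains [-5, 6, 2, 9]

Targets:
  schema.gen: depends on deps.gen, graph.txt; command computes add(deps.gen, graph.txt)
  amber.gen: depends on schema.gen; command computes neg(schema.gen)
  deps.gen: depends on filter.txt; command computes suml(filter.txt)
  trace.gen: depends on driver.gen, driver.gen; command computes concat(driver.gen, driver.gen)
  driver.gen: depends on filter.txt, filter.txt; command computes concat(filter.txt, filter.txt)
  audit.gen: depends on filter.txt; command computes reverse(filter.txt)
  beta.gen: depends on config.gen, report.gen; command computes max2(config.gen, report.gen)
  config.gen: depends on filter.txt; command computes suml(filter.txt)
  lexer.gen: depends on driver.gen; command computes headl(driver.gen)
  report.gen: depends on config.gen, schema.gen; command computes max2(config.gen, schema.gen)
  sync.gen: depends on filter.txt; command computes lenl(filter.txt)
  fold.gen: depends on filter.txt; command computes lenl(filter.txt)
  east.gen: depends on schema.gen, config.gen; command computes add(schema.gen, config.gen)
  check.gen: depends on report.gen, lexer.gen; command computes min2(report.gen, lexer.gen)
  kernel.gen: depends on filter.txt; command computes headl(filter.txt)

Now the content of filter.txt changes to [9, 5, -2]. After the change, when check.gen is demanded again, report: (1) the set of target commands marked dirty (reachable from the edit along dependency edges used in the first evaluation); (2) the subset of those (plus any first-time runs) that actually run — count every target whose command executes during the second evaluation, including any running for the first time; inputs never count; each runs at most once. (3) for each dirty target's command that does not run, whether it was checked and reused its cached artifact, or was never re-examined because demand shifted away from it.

Marked dirty: check.gen, config.gen, deps.gen, driver.gen, lexer.gen, report.gen, schema.gen.
Target commands that run: check.gen, config.gen, deps.gen, driver.gen, lexer.gen — 5 in total.
Checked but reused from cache: report.gen, schema.gen.
Key observation: the cutoff stops propagation at schema.gen — its inputs' values are unchanged, so it reuses its cache.

First evaluation (everything demanded from the output):
  config.gen = suml([-5, 6, 2, 9]) = 12
  deps.gen = suml([-5, 6, 2, 9]) = 12
  driver.gen = concat([-5, 6, 2, 9], [-5, 6, 2, 9]) = [-5, 6, 2, 9, -5, 6, 2, 9]
  lexer.gen = headl([-5, 6, 2, 9, -5, 6, 2, 9]) = -5
  schema.gen = add(12, -2) = 10
  report.gen = max2(12, 10) = 12
  check.gen = min2(12, -5) = -5

Propagation after the edit:
  config.gen: runs — filter.txt [-5, 6, 2, 9]->[9, 5, -2]; result 12 (same value as before).
  deps.gen: runs — filter.txt [-5, 6, 2, 9]->[9, 5, -2]; result 12 (same value as before).
  driver.gen: runs — filter.txt [-5, 6, 2, 9]->[9, 5, -2]; filter.txt [-5, 6, 2, 9]->[9, 5, -2]; result [9, 5, -2, 9, 5, -2].
  lexer.gen: runs — driver.gen [-5, 6, 2, 9, -5, 6, 2, 9]->[9, 5, -2, 9, 5, -2]; result 9.
  schema.gen: checked — values it read are unchanged (deps.gen unchanged, graph.txt unchanged); reused cached 10 without running.
  report.gen: checked — values it read are unchanged (config.gen unchanged, schema.gen unchanged); reused cached 12 without running.
  check.gen: runs — lexer.gen -5->9; result 9.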